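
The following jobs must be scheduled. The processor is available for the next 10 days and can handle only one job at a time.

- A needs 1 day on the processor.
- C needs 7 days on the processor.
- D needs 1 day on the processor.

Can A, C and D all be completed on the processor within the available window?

Yes

Running back to back, the jobs need 1 + 7 + 1 = 9 days on the processor.
Since 9 ≤ 10, they fit within the window.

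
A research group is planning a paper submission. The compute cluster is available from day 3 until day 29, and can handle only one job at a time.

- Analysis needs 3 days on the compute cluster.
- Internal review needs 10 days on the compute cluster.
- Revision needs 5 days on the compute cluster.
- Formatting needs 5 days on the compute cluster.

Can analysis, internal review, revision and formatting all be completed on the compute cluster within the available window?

Yes

The compute cluster window is 29 − 3 = 26 days.
Running back to back, the jobs need 3 + 10 + 5 + 5 = 23 days on the compute cluster.
Since 23 ≤ 26, they fit within the window.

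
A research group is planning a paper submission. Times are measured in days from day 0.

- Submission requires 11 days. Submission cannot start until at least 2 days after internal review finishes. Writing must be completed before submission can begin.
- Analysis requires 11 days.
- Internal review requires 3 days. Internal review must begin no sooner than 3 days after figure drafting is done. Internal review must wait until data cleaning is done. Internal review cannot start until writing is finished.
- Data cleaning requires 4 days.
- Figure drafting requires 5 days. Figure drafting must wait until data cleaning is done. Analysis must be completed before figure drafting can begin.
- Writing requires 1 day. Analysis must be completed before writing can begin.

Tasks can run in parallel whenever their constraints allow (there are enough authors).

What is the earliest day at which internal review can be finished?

Analysis has no prerequisites, so it starts at day 0 and finishes at day 11.
After analysis (finishes day 11), writing can start at day 11 and finishes at day 12.
Data cleaning can start immediately at day 0; it finishes at day 4.
Figure drafting cannot start until data cleaning (finishes day 4); analysis (finishes day 11). The controlling bound is day 11, so figure drafting finishes at 11 + 5 = day 16.
For internal review: figure drafting (finishes day 16, plus 3-day gap → day 19); data cleaning (finishes day 4); writing (finishes day 12). Taking the maximum gives a start of day 19, and it finishes at 19 + 3 = day 22.

22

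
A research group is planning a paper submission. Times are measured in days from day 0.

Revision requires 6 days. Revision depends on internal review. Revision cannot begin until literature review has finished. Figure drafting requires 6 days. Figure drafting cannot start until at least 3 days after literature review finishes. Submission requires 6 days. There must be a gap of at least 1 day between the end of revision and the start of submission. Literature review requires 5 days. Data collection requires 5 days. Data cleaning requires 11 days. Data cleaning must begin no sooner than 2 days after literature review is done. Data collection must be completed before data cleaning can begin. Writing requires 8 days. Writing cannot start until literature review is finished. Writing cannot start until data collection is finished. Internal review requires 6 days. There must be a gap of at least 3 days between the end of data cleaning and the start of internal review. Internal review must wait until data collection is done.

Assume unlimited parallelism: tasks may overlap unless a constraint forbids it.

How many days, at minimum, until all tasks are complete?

Data collection has no prerequisites, so it starts at day 0 and finishes at day 5.
Literature review has no prerequisites, so it starts at day 0 and finishes at day 5.
For writing: literature review (finishes day 5); data collection (finishes day 5). Taking the maximum gives a start of day 5, and it finishes at 5 + 8 = day 13.
Figure drafting waits on literature review (finishes day 5, plus 3-day gap → day 8), so it starts at day 8 and finishes at 8 + 6 = day 14.
For data cleaning: literature review (finishes day 5, plus 2-day gap → day 7); data collection (finishes day 5). Taking the maximum gives a start of day 7, and it finishes at 7 + 11 = day 18.
Internal review needs all of data cleaning (finishes day 18, plus 3-day gap → day 21); data collection (finishes day 5). That puts its earliest start at day 21; it finishes at 21 + 6 = day 27.
Revision needs all of internal review (finishes day 27); literature review (finishes day 5). That puts its earliest start at day 27; it finishes at 27 + 6 = day 33.
After revision (finishes day 33, plus 1-day gap → day 34), submission can start at day 34 and finishes at day 40.
All tasks are finished once the last one completes. Finish times: Literature review at 5, Data collection at 5, Data cleaning at 18, Figure drafting at 14, Writing at 13, Internal review at 27, Revision at 33, Submission at 40. The latest is day 40.

40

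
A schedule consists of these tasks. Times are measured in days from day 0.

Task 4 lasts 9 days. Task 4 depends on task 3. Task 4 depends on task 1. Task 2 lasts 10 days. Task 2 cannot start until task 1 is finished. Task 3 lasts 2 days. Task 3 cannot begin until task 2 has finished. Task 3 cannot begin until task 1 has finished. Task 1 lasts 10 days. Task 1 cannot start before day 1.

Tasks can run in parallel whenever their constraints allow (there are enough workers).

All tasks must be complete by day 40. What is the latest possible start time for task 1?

9

To finish by day 40, task 4 (duration 9) must start no later than day 31.
Task 3 must finish before task 4 (must start by day 31). With a 2-day duration, task 3 must start by 31 − 2 = day 29.
Since task 3 (must start by day 29) depends on it, task 2 must finish by day 29. Backing off its 10-day duration gives a latest start of day 19.
Task 1 has several dependents: task 2 (must start by day 19); task 3 (must start by day 29); task 4 (must start by day 31). The earliest of those limits is day 19, so task 1 must start by 19 − 10 = day 9.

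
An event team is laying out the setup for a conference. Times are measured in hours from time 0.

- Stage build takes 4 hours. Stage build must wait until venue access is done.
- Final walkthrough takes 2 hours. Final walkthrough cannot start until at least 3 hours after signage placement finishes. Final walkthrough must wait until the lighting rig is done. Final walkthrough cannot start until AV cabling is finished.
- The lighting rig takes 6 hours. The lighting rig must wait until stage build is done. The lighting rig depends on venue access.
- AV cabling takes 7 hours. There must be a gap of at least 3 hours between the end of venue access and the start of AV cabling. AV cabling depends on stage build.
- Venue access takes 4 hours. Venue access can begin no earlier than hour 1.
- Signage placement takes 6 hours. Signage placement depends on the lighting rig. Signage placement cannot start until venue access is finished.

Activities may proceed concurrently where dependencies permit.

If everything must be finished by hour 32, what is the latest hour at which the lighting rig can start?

15

Final walkthrough must finish by hour 32; it takes 2 hours, so it must start by 32 − 2 = hour 30.
Signage placement must finish before final walkthrough (must start by hour 30, minus 3-hour gap → hour 27). With a 6-hour duration, signage placement must start by 27 − 6 = hour 21.
The lighting rig must finish in time for signage placement (must start by hour 21); final walkthrough (must start by hour 30). The tightest is hour 21, so the lighting rig must start by 21 − 6 = hour 15.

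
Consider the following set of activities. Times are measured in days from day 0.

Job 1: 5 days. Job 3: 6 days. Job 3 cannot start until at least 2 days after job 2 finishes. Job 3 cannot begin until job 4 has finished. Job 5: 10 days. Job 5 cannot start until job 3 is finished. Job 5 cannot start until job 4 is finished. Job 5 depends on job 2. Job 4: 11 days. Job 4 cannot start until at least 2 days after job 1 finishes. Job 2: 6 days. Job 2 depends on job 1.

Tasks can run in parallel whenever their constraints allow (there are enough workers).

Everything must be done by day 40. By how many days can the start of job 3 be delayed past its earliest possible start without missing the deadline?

Job 1 can start immediately at day 0; it finishes at day 5.
Job 4 waits on job 1 (finishes day 5, plus 2-day gap → day 7), so it starts at day 7 and finishes at 7 + 11 = day 18.
Job 2 waits on job 1 (finishes day 5), so it starts at day 5 and finishes at 5 + 6 = day 11.
For job 3: job 2 (finishes day 11, plus 2-day gap → day 13); job 4 (finishes day 18). Taking the maximum gives a start of day 18, and it finishes at 18 + 6 = day 24.

Working backward from the deadline:
Nothing follows job 5; the deadline of day 40 is its only limit. It must start by 40 − 10 = day 30.
Job 3 has to be done before job 5 (must start by day 30). That means finishing by day 30, i.e. starting by 30 − 6 = day 24.
So job 3 can start as early as day 18 and as late as day 24, giving 24 − 18 = 6 days of slack.

6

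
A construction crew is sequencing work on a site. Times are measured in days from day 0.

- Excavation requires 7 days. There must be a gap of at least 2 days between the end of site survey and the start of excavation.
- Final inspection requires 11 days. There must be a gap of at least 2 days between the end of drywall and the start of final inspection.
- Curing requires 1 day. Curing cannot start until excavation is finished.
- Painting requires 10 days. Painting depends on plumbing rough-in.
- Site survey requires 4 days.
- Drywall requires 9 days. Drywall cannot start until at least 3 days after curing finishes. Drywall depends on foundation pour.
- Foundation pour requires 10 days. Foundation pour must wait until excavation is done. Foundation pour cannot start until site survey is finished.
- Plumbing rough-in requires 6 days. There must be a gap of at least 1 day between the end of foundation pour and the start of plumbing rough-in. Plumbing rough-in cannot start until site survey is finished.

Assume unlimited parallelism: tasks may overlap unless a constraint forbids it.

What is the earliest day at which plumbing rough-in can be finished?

Nothing blocks site survey, so it runs from day 0 to day 4.
Excavation cannot begin until site survey (finishes day 4, plus 2-day gap → day 6). It runs from day 6 to 6 + 7 = day 13.
For foundation pour: excavation (finishes day 13); site survey (finishes day 4). Taking the maximum gives a start of day 13, and it finishes at 13 + 10 = day 23.
Plumbing rough-in has to wait for foundation pour (finishes day 23, plus 1-day gap → day 24); site survey (finishes day 4). The latest of these is day 24, so plumbing rough-in runs day 24 to 24 + 6 = day 30.

30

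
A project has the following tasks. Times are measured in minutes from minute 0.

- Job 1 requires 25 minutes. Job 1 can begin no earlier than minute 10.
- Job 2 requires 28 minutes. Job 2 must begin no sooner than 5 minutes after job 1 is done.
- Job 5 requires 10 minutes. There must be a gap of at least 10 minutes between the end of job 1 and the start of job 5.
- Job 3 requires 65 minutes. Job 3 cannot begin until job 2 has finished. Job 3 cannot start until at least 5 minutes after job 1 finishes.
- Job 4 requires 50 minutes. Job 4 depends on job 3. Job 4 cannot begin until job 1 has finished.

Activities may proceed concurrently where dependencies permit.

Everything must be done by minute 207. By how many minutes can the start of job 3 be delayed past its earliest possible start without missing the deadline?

24

After its own release at minute 10, job 1 can start at minute 10 and finishes at minute 35.
After job 1 (finishes minute 35, plus 5-minute gap → minute 40), job 2 can start at minute 40 and finishes at minute 68.
For job 3: job 2 (finishes minute 68); job 1 (finishes minute 35, plus 5-minute gap → minute 40). Taking the maximum gives a start of minute 68, and it finishes at 68 + 65 = minute 133.

Working backward from the deadline:
Job 4 has no dependents, so it just needs to finish by minute 207. Starting by 207 − 50 = minute 157 achieves that.
Job 3 feeds into job 4 (must start by minute 157); so job 3 must finish by minute 157 and therefore start by minute 92.
So job 3 can start as early as minute 68 and as late as minute 92, giving 92 − 68 = 24 minutes of slack.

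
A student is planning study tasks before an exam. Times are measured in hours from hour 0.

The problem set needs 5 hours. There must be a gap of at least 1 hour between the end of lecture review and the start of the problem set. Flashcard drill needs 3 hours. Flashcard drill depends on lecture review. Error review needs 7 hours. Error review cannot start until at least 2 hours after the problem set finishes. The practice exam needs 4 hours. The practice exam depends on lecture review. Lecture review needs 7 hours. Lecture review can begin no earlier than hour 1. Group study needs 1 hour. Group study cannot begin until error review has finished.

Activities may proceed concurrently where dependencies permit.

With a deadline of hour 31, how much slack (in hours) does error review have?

Lecture review waits on its own release at hour 1, so it starts at hour 1 and finishes at 1 + 7 = hour 8.
The problem set cannot begin until lecture review (finishes hour 8, plus 1-hour gap → hour 9). It runs from hour 9 to 9 + 5 = hour 14.
After the problem set (finishes hour 14, plus 2-hour gap → hour 16), error review can start at hour 16 and finishes at hour 23.

Working backward from the deadline:
To finish by hour 31, group study (duration 1) must start no later than hour 30.
Error review feeds into group study (must start by hour 30); so error review must finish by hour 30 and therefore start by hour 23.
So error review can start as early as hour 16 and as late as hour 23, giving 23 − 16 = 7 hours of slack.

7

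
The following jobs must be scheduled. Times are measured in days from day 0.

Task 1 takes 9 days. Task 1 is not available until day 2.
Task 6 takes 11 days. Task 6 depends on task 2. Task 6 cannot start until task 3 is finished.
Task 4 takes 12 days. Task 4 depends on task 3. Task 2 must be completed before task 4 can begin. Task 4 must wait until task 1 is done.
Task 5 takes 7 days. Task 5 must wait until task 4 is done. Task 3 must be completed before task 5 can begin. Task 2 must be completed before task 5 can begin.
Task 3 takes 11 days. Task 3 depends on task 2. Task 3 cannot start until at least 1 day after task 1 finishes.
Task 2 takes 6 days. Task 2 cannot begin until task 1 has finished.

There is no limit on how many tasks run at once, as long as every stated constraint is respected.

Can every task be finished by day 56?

After its own release at day 2, task 1 can start at day 2 and finishes at day 11.
Task 2 waits on task 1 (finishes day 11), so it starts at day 11 and finishes at 11 + 6 = day 17.
For task 3: task 2 (finishes day 17); task 1 (finishes day 11, plus 1-day gap → day 12). Taking the maximum gives a start of day 17, and it finishes at 17 + 11 = day 28.
For task 6: task 2 (finishes day 17); task 3 (finishes day 28). Taking the maximum gives a start of day 28, and it finishes at 28 + 11 = day 39.
Task 4 needs all of task 3 (finishes day 28); task 2 (finishes day 17); task 1 (finishes day 11). That puts its earliest start at day 28; it finishes at 28 + 12 = day 40.
Task 5 cannot start until task 4 (finishes day 40); task 3 (finishes day 28); task 2 (finishes day 17). The controlling bound is day 40, so task 5 finishes at 40 + 7 = day 47.
Every task is finished by day 47, which is no later than the deadline of 56, so the schedule is feasible.

Yes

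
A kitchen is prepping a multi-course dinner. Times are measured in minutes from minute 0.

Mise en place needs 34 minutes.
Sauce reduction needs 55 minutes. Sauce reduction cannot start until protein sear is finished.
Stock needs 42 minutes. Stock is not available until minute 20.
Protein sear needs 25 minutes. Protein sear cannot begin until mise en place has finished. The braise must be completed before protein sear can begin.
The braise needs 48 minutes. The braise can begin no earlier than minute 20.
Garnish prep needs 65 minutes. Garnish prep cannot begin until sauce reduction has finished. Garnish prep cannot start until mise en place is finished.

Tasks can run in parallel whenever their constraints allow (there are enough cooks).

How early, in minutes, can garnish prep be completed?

213

The braise waits on its own release at minute 20, so it starts at minute 20 and finishes at 20 + 48 = minute 68.
Mise en place has no prerequisites, so it starts at minute 0 and finishes at minute 34.
Protein sear has to wait for mise en place (finishes minute 34); the braise (finishes minute 68). The latest of these is minute 68, so protein sear runs minute 68 to 68 + 25 = minute 93.
Sauce reduction cannot begin until protein sear (finishes minute 93). It runs from minute 93 to 93 + 55 = minute 148.
Garnish prep needs all of sauce reduction (finishes minute 148); mise en place (finishes minute 34). That puts its earliest start at minute 148; it finishes at 148 + 65 = minute 213.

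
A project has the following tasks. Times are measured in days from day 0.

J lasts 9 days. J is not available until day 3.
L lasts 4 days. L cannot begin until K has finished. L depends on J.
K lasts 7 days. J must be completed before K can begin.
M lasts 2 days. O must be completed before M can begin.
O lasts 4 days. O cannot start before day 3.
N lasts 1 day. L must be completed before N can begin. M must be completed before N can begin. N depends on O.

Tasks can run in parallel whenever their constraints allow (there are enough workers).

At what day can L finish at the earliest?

23

After its own release at day 3, J can start at day 3 and finishes at day 12.
After J (finishes day 12), K can start at day 12 and finishes at day 19.
For L: K (finishes day 19); J (finishes day 12). Taking the maximum gives a start of day 19, and it finishes at 19 + 4 = day 23.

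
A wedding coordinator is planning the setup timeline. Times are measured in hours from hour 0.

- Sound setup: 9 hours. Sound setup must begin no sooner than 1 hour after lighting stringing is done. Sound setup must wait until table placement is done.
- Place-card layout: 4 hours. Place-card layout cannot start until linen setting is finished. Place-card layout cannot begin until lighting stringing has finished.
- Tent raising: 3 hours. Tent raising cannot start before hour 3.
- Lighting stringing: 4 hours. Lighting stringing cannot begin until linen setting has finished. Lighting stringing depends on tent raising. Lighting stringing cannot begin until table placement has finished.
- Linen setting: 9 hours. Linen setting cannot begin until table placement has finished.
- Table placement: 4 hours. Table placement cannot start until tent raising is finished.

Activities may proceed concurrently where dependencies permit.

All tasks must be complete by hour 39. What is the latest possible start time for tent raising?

9

To finish by hour 39, sound setup (duration 9) must start no later than hour 30.
Place-card layout must finish by hour 39; it takes 4 hours, so it must start by 39 − 4 = hour 35.
Lighting stringing has several dependents: sound setup (must start by hour 30, minus 1-hour gap → hour 29); place-card layout (must start by hour 35). The earliest of those limits is hour 29, so lighting stringing must start by 29 − 4 = hour 25.
For linen setting: lighting stringing (must start by hour 25); place-card layout (must start by hour 35). The most restrictive is hour 25; with a 9-hour duration, linen setting must start by hour 16.
Table placement has several dependents: linen setting (must start by hour 16); lighting stringing (must start by hour 25); sound setup (must start by hour 30). The earliest of those limits is hour 16, so table placement must start by 16 − 4 = hour 12.
Tent raising must finish in time for table placement (must start by hour 12); lighting stringing (must start by hour 25). The tightest is hour 12, so tent raising must start by 12 − 3 = hour 9.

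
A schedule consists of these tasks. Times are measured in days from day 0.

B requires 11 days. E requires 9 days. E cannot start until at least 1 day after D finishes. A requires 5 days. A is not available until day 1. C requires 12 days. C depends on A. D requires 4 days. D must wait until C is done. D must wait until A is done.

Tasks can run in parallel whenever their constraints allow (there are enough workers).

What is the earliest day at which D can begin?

18

A waits on its own release at day 1, so it starts at day 1 and finishes at 1 + 5 = day 6.
After A (finishes day 6), C can start at day 6 and finishes at day 18.
D waits on C (finishes day 18); A (finishes day 6). The latest of these is day 18, which is the earliest D can start.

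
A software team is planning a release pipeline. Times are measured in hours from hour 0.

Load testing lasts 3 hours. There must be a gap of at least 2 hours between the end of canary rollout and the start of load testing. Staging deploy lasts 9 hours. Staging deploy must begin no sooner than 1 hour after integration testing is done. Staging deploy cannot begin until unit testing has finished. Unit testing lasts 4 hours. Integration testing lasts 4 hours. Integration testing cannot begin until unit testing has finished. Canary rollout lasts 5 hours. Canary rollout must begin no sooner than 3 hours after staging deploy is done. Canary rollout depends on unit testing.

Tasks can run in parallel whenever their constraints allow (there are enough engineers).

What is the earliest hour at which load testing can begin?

28

Nothing blocks unit testing, so it runs from hour 0 to hour 4.
After unit testing (finishes hour 4), integration testing can start at hour 4 and finishes at hour 8.
Staging deploy has to wait for integration testing (finishes hour 8, plus 1-hour gap → hour 9); unit testing (finishes hour 4). The latest of these is hour 9, so staging deploy runs hour 9 to 9 + 9 = hour 18.
Canary rollout cannot start until staging deploy (finishes hour 18, plus 3-hour gap → hour 21); unit testing (finishes hour 4). The controlling bound is hour 21, so canary rollout finishes at 21 + 5 = hour 26.
Load testing waits on canary rollout (finishes hour 26, plus 2-hour gap → hour 28), so the earliest it can start is hour 28.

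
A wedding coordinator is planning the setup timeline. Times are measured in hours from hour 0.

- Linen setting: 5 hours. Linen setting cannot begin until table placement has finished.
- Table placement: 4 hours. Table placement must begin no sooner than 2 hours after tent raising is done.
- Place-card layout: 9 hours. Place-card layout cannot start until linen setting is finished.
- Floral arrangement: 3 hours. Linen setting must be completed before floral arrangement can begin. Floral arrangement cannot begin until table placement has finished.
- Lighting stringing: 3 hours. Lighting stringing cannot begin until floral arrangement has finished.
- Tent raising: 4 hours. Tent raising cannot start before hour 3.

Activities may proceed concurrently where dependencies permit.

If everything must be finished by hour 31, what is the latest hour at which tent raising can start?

Nothing follows lighting stringing; the deadline of hour 31 is its only limit. It must start by 31 − 3 = hour 28.
Since lighting stringing (must start by hour 28) depends on it, floral arrangement must finish by hour 28. Backing off its 3-hour duration gives a latest start of hour 25.
Place-card layout must finish by hour 31; it takes 9 hours, so it must start by 31 − 9 = hour 22.
For linen setting: floral arrangement (must start by hour 25); place-card layout (must start by hour 22). The most restrictive is hour 22; with a 5-hour duration, linen setting must start by hour 17.
For table placement: linen setting (must start by hour 17); floral arrangement (must start by hour 25). The most restrictive is hour 17; with a 4-hour duration, table placement must start by hour 13.
Tent raising must finish before table placement (must start by hour 13, minus 2-hour gap → hour 11). With a 4-hour duration, tent raising must start by 11 − 4 = hour 7.

7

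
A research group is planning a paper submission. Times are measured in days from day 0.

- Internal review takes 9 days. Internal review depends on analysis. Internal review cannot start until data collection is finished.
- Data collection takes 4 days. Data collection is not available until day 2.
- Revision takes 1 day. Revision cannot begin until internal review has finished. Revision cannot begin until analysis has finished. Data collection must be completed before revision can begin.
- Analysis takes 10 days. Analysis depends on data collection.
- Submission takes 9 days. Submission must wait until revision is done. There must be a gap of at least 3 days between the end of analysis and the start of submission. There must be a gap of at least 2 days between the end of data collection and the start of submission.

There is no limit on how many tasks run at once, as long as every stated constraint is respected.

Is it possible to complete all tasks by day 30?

Data collection waits on its own release at day 2, so it starts at day 2 and finishes at 2 + 4 = day 6.
After data collection (finishes day 6), analysis can start at day 6 and finishes at day 16.
Internal review cannot start until analysis (finishes day 16); data collection (finishes day 6). The controlling bound is day 16, so internal review finishes at 16 + 9 = day 25.
Revision cannot start until internal review (finishes day 25); analysis (finishes day 16); data collection (finishes day 6). The controlling bound is day 25, so revision finishes at 25 + 1 = day 26.
Submission needs all of revision (finishes day 26); analysis (finishes day 16, plus 3-day gap → day 19); data collection (finishes day 6, plus 2-day gap → day 8). That puts its earliest start at day 26; it finishes at 26 + 9 = day 35.
The earliest everything can be done is day 35, which is after the deadline of 30, so it is not possible.

No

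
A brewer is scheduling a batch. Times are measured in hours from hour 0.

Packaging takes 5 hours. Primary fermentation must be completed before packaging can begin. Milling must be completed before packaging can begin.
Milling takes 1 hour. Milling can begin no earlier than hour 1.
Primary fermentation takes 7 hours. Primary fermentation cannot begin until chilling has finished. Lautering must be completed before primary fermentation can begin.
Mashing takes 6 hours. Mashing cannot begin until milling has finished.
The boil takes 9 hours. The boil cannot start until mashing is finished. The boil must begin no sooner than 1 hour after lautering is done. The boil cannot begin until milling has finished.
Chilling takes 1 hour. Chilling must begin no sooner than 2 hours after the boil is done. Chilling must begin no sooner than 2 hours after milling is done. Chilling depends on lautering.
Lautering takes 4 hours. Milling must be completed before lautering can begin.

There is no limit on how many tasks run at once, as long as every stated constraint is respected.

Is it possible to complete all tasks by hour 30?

No

Milling waits on its own release at hour 1, so it starts at hour 1 and finishes at 1 + 1 = hour 2.
After milling (finishes hour 2), lautering can start at hour 2 and finishes at hour 6.
After milling (finishes hour 2), mashing can start at hour 2 and finishes at hour 8.
The boil needs all of mashing (finishes hour 8); lautering (finishes hour 6, plus 1-hour gap → hour 7); milling (finishes hour 2). That puts its earliest start at hour 8; it finishes at 8 + 9 = hour 17.
Chilling cannot start until the boil (finishes hour 17, plus 2-hour gap → hour 19); milling (finishes hour 2, plus 2-hour gap → hour 4); lautering (finishes hour 6). The controlling bound is hour 19, so chilling finishes at 19 + 1 = hour 20.
Primary fermentation has to wait for chilling (finishes hour 20); lautering (finishes hour 6). The latest of these is hour 20, so primary fermentation runs hour 20 to 20 + 7 = hour 27.
Packaging needs all of primary fermentation (finishes hour 27); milling (finishes hour 2). That puts its earliest start at hour 27; it finishes at 27 + 5 = hour 32.
The earliest everything can be done is hour 32, which is after the deadline of 30, so it is not possible.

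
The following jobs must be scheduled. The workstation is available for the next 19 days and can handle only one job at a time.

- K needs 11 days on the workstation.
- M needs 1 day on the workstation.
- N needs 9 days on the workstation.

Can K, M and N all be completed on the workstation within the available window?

Running back to back, the jobs need 11 + 1 + 9 = 21 days on the workstation.
Since 21 > 19, they cannot all fit.

No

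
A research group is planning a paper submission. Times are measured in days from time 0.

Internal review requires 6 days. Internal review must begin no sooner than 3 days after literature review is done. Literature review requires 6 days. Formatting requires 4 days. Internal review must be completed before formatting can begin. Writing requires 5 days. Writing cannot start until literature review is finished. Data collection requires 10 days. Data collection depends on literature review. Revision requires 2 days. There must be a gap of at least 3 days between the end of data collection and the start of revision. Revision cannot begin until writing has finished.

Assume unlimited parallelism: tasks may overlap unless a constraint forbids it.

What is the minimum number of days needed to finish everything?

21

Literature review has no prerequisites, so it starts at day 0 and finishes at day 6.
After literature review (finishes day 6, plus 3-day gap → day 9), internal review can start at day 9 and finishes at day 15.
Formatting waits on internal review (finishes day 15), so it starts at day 15 and finishes at 15 + 4 = day 19.
Writing cannot begin until literature review (finishes day 6). It runs from day 6 to 6 + 5 = day 11.
Data collection cannot begin until literature review (finishes day 6). It runs from day 6 to 6 + 10 = day 16.
Revision cannot start until data collection (finishes day 16, plus 3-day gap → day 19); writing (finishes day 11). The controlling bound is day 19, so revision finishes at 19 + 2 = day 21.
All tasks are finished once the last one completes. Finish times: Literature review at 6, Data collection at 16, Writing at 11, Internal review at 15, Revision at 21, Formatting at 19. The latest is day 21.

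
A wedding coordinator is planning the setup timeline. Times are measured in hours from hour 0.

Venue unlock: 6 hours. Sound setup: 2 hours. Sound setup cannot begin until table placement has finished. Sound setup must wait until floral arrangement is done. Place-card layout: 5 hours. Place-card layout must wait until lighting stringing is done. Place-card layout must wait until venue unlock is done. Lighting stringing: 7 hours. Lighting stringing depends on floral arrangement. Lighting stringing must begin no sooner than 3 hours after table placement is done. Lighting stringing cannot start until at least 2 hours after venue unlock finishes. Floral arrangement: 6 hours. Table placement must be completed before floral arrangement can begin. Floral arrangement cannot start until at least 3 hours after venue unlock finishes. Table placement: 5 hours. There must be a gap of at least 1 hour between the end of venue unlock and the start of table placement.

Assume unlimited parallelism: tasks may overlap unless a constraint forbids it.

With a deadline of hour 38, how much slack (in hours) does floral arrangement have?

8

Venue unlock has no prerequisites, so it starts at hour 0 and finishes at hour 6.
After venue unlock (finishes hour 6, plus 1-hour gap → hour 7), table placement can start at hour 7 and finishes at hour 12.
Floral arrangement cannot start until table placement (finishes hour 12); venue unlock (finishes hour 6, plus 3-hour gap → hour 9). The controlling bound is hour 12, so floral arrangement finishes at 12 + 6 = hour 18.

Working backward from the deadline:
To finish by hour 38, place-card layout (duration 5) must start no later than hour 33.
Lighting stringing feeds into place-card layout (must start by hour 33); so lighting stringing must finish by hour 33 and therefore start by hour 26.
Sound setup must finish by hour 38; it takes 2 hours, so it must start by 38 − 2 = hour 36.
Floral arrangement feeds lighting stringing (must start by hour 26); sound setup (must start by hour 36). Taking the minimum, floral arrangement must finish by hour 26 and start by 26 − 6 = hour 20.
So floral arrangement can start as early as hour 12 and as late as hour 20, giving 20 − 12 = 8 hours of slack.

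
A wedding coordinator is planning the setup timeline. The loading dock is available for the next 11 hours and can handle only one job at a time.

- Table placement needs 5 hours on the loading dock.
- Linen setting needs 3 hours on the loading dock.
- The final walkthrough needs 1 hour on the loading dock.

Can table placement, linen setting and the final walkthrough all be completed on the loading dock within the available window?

Running back to back, the jobs need 5 + 3 + 1 = 9 hours on the loading dock.
Since 9 ≤ 11, they fit within the window.

Yes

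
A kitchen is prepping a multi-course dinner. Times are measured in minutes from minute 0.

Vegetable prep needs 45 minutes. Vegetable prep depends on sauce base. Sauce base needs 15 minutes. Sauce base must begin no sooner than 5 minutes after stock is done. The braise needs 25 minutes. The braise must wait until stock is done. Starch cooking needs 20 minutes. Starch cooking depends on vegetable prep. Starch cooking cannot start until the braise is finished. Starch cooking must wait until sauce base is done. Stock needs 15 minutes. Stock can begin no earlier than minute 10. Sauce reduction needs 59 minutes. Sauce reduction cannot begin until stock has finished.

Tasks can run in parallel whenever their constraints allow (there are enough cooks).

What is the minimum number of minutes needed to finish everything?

Stock cannot begin until its own release at minute 10. It runs from minute 10 to 10 + 15 = minute 25.
After stock (finishes minute 25), sauce reduction can start at minute 25 and finishes at minute 84.
The braise waits on stock (finishes minute 25), so it starts at minute 25 and finishes at 25 + 25 = minute 50.
Sauce base cannot begin until stock (finishes minute 25, plus 5-minute gap → minute 30). It runs from minute 30 to 30 + 15 = minute 45.
Vegetable prep cannot begin until sauce base (finishes minute 45). It runs from minute 45 to 45 + 45 = minute 90.
Starch cooking cannot start until vegetable prep (finishes minute 90); the braise (finishes minute 50); sauce base (finishes minute 45). The controlling bound is minute 90, so starch cooking finishes at 90 + 20 = minute 110.
All tasks are finished once the last one completes. Finish times: Stock at 25, Sauce base at 45, The braise at 50, Vegetable prep at 90, Sauce reduction at 84, Starch cooking at 110. The latest is minute 110.

110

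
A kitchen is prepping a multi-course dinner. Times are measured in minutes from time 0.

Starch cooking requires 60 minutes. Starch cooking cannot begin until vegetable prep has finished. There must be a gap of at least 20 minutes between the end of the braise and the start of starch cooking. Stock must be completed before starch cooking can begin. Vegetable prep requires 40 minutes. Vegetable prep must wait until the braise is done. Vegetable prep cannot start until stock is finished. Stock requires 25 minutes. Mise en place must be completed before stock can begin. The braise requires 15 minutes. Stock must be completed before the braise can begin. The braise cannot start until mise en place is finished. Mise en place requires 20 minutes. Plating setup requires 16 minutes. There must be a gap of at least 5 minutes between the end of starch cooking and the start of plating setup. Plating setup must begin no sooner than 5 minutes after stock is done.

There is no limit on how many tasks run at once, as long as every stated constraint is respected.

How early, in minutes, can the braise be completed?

60

Nothing blocks mise en place, so it runs from minute 0 to minute 20.
After mise en place (finishes minute 20), stock can start at minute 20 and finishes at minute 45.
The braise needs all of stock (finishes minute 45); mise en place (finishes minute 20). That puts its earliest start at minute 45; it finishes at 45 + 15 = minute 60.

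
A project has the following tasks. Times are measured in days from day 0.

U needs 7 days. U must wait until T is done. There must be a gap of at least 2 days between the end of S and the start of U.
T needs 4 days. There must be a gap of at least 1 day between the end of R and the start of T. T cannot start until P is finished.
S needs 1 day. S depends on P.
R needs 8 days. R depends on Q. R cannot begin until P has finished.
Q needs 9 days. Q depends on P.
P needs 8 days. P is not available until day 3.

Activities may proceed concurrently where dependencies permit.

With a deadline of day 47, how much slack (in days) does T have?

P cannot begin until its own release at day 3. It runs from day 3 to 3 + 8 = day 11.
Q cannot begin until P (finishes day 11). It runs from day 11 to 11 + 9 = day 20.
For R: Q (finishes day 20); P (finishes day 11). Taking the maximum gives a start of day 20, and it finishes at 20 + 8 = day 28.
For T: R (finishes day 28, plus 1-day gap → day 29); P (finishes day 11). Taking the maximum gives a start of day 29, and it finishes at 29 + 4 = day 33.

Working backward from the deadline:
Nothing follows U; the deadline of day 47 is its only limit. It must start by 47 − 7 = day 40.
T feeds into U (must start by day 40); so T must finish by day 40 and therefore start by day 36.
So T can start as early as day 29 and as late as day 36, giving 36 − 29 = 7 days of slack.

7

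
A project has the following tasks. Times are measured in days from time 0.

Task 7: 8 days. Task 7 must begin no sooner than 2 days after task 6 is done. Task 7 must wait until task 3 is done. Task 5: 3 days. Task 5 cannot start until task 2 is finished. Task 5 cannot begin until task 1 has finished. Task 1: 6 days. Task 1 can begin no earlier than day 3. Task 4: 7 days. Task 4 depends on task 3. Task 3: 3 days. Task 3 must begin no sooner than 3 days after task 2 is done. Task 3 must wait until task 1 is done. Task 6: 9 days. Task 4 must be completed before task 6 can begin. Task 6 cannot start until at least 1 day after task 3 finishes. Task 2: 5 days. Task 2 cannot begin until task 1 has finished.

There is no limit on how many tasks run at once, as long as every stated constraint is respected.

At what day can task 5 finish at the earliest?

Task 1 waits on its own release at day 3, so it starts at day 3 and finishes at 3 + 6 = day 9.
After task 1 (finishes day 9), task 2 can start at day 9 and finishes at day 14.
Task 5 needs all of task 2 (finishes day 14); task 1 (finishes day 9). That puts its earliest start at day 14; it finishes at 14 + 3 = day 17.

17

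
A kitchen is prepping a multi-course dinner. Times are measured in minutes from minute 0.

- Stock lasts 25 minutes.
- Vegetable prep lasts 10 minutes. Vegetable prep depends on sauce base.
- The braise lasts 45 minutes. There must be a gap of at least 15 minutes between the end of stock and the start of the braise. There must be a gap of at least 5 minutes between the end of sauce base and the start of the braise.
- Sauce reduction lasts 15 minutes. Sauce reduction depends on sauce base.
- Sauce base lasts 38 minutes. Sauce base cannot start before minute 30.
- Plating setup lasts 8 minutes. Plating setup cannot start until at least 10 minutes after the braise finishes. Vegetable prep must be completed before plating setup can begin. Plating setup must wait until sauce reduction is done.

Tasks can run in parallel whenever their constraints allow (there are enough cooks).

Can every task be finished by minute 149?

Sauce base waits on its own release at minute 30, so it starts at minute 30 and finishes at 30 + 38 = minute 68.
Sauce reduction cannot begin until sauce base (finishes minute 68). It runs from minute 68 to 68 + 15 = minute 83.
After sauce base (finishes minute 68), vegetable prep can start at minute 68 and finishes at minute 78.
Nothing blocks stock, so it runs from minute 0 to minute 25.
The braise needs all of stock (finishes minute 25, plus 15-minute gap → minute 40); sauce base (finishes minute 68, plus 5-minute gap → minute 73). That puts its earliest start at minute 73; it finishes at 73 + 45 = minute 118.
Plating setup needs all of the braise (finishes minute 118, plus 10-minute gap → minute 128); vegetable prep (finishes minute 78); sauce reduction (finishes minute 83). That puts its earliest start at minute 128; it finishes at 128 + 8 = minute 136.
Every task is finished by minute 136, which is no later than the deadline of 149, so the schedule is feasible.

Yes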